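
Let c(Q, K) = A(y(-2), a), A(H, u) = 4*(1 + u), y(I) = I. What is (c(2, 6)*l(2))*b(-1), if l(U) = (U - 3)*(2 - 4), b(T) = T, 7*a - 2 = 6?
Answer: -120/7 ≈ -17.143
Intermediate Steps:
a = 8/7 (a = 2/7 + (⅐)*6 = 2/7 + 6/7 = 8/7 ≈ 1.1429)
A(H, u) = 4 + 4*u
c(Q, K) = 60/7 (c(Q, K) = 4 + 4*(8/7) = 4 + 32/7 = 60/7)
l(U) = 6 - 2*U (l(U) = (-3 + U)*(-2) = 6 - 2*U)
(c(2, 6)*l(2))*b(-1) = (60*(6 - 2*2)/7)*(-1) = (60*(6 - 4)/7)*(-1) = ((60/7)*2)*(-1) = (120/7)*(-1) = -120/7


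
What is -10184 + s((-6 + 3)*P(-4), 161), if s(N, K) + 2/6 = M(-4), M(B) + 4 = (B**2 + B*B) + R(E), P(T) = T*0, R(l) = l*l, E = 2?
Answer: -30457/3 ≈ -10152.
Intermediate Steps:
R(l) = l**2
P(T) = 0
M(B) = 2*B**2 (M(B) = -4 + ((B**2 + B*B) + 2**2) = -4 + ((B**2 + B**2) + 4) = -4 + (2*B**2 + 4) = -4 + (4 + 2*B**2) = 2*B**2)
s(N, K) = 95/3 (s(N, K) = -1/3 + 2*(-4)**2 = -1/3 + 2*16 = -1/3 + 32 = 95/3)
-10184 + s((-6 + 3)*P(-4), 161) = -10184 + 95/3 = -30457/3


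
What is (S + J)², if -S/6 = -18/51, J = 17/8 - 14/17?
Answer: 216225/18496 ≈ 11.690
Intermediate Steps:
J = 177/136 (J = 17*(⅛) - 14*1/17 = 17/8 - 14/17 = 177/136 ≈ 1.3015)
S = 36/17 (S = -(-108)/51 = -6*(-6/17) = 36/17 ≈ 2.1176)
(S + J)² = (36/17 + 177/136)² = (465/136)² = 216225/18496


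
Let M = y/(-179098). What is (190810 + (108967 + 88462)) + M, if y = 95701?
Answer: 69532732721/179098 ≈ 3.8824e+5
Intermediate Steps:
M = -95701/179098 (M = 95701/(-179098) = 95701*(-1/179098) = -95701/179098 ≈ -0.53435)
(190810 + (108967 + 88462)) + M = (190810 + (108967 + 88462)) - 95701/179098 = (190810 + 197429) - 95701/179098 = 388239 - 95701/179098 = 69532732721/179098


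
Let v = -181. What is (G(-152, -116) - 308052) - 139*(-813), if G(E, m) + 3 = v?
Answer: -195229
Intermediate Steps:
G(E, m) = -184 (G(E, m) = -3 - 181 = -184)
(G(-152, -116) - 308052) - 139*(-813) = (-184 - 308052) - 139*(-813) = -308236 + 113007 = -195229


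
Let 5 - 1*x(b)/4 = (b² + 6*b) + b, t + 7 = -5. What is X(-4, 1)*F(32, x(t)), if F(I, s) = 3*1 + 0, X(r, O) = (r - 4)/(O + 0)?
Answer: -24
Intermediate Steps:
t = -12 (t = -7 - 5 = -12)
x(b) = 20 - 28*b - 4*b² (x(b) = 20 - 4*((b² + 6*b) + b) = 20 - 4*(b² + 7*b) = 20 + (-28*b - 4*b²) = 20 - 28*b - 4*b²)
X(r, O) = (-4 + r)/O
F(I, s) = 3 (F(I, s) = 3 + 0 = 3)
X(-4, 1)*F(32, x(t)) = ((-4 - 4)/1)*3 = (1*(-8))*3 = -8*3 = -24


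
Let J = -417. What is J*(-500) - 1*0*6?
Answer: 208500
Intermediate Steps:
J*(-500) - 1*0*6 = -417*(-500) - 1*0*6 = 208500 + 0*6 = 208500 + 0 = 208500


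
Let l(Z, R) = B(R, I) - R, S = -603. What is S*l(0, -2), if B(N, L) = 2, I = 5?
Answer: -2412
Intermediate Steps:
l(Z, R) = 2 - R
S*l(0, -2) = -603*(2 - 1*(-2)) = -603*(2 + 2) = -603*4 = -2412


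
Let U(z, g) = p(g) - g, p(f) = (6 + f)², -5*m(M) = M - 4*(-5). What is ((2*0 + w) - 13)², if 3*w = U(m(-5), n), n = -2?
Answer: 49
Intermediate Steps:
m(M) = -4 - M/5 (m(M) = -(M - 4*(-5))/5 = -(M + 20)/5 = -(20 + M)/5 = -4 - M/5)
U(z, g) = (6 + g)² - g
w = 6 (w = ((6 - 2)² - 1*(-2))/3 = (4² + 2)/3 = (16 + 2)/3 = (⅓)*18 = 6)
((2*0 + w) - 13)² = ((2*0 + 6) - 13)² = ((0 + 6) - 13)² = (6 - 13)² = (-7)² = 49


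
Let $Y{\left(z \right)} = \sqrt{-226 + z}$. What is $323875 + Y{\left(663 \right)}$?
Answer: $323875 + \sqrt{437} \approx 3.239 \cdot 10^{5}$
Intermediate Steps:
$323875 + Y{\left(663 \right)} = 323875 + \sqrt{-226 + 663} = 323875 + \sqrt{437}$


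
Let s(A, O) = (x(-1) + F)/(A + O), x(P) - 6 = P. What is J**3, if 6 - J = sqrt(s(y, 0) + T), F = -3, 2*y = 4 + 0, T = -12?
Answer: (6 - I*sqrt(11))**3 ≈ 18.0 - 321.71*I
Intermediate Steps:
x(P) = 6 + P
y = 2 (y = (4 + 0)/2 = (1/2)*4 = 2)
s(A, O) = 2/(A + O) (s(A, O) = ((6 - 1) - 3)/(A + O) = (5 - 3)/(A + O) = 2/(A + O))
J = 6 - I*sqrt(11) (J = 6 - sqrt(2/(2 + 0) - 12) = 6 - sqrt(2/2 - 12) = 6 - sqrt(2*(1/2) - 12) = 6 - sqrt(1 - 12) = 6 - sqrt(-11) = 6 - I*sqrt(11) ≈ 6.0 - 3.3166*I)
J**3 = (6 - I*sqrt(11))**3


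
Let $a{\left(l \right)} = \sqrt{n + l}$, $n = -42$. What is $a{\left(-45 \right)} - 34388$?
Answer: $-34388 + i \sqrt{87} \approx -34388.0 + 9.3274 i$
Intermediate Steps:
$a{\left(l \right)} = \sqrt{-42 + l}$
$a{\left(-45 \right)} - 34388 = \sqrt{-42 - 45} - 34388 = \sqrt{-87} - 34388 = i \sqrt{87} - 34388 = -34388 + i \sqrt{87}$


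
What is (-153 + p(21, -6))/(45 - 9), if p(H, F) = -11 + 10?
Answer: -77/18 ≈ -4.2778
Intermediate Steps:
p(H, F) = -1
(-153 + p(21, -6))/(45 - 9) = (-153 - 1)/(45 - 9) = -154/36 = -154*1/36 = -77/18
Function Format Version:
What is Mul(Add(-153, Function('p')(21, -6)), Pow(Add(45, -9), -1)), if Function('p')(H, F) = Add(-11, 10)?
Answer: Rational(-77, 18) ≈ -4.2778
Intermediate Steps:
Function('p')(H, F) = -1
Mul(Add(-153, Function('p')(21, -6)), Pow(Add(45, -9), -1)) = Mul(Add(-153, -1), Pow(Add(45, -9), -1)) = Mul(-154, Pow(36, -1)) = Mul(-154, Rational(1, 36)) = Rational(-77, 18)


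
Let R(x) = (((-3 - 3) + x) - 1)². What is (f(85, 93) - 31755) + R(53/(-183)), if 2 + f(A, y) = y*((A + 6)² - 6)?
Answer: 24710566558/33489 ≈ 7.3787e+5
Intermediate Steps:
f(A, y) = -2 + y*(-6 + (6 + A)²) (f(A, y) = -2 + y*((A + 6)² - 6) = -2 + y*((6 + A)² - 6) = -2 + y*(-6 + (6 + A)²))
R(x) = (-7 + x)² (R(x) = ((-6 + x) - 1)² = (-7 + x)²)
(f(85, 93) - 31755) + R(53/(-183)) = ((-2 - 6*93 + 93*(6 + 85)²) - 31755) + (-7 + 53/(-183))² = ((-2 - 558 + 93*91²) - 31755) + (-7 + 53*(-1/183))² = ((-2 - 558 + 93*8281) - 31755) + (-7 - 53/183)² = ((-2 - 558 + 770133) - 31755) + (-1334/183)² = (769573 - 31755) + 1779556/33489 = 737818 + 1779556/33489 = 24710566558/33489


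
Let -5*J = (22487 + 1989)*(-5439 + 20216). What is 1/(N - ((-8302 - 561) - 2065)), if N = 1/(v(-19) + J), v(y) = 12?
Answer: 361681792/3952458622971 ≈ 9.1508e-5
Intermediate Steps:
J = -361681852/5 (J = -(22487 + 1989)*(-5439 + 20216)/5 = -24476*14777/5 = -⅕*361681852 = -361681852/5 ≈ -7.2336e+7)
N = -5/361681792 (N = 1/(12 - 361681852/5) = 1/(-361681792/5) = -5/361681792 ≈ -1.3824e-8)
1/(N - ((-8302 - 561) - 2065)) = 1/(-5/361681792 - ((-8302 - 561) - 2065)) = 1/(-5/361681792 - (-8863 - 2065)) = 1/(-5/361681792 - 1*(-10928)) = 1/(-5/361681792 + 10928) = 1/(3952458622971/361681792) = 361681792/3952458622971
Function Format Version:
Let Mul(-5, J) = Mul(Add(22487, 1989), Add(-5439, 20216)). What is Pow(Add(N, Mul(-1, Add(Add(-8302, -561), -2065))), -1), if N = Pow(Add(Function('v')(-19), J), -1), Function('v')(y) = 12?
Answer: Rational(361681792, 3952458622971) ≈ 9.1508e-5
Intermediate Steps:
J = Rational(-361681852, 5) (J = Mul(Rational(-1, 5), Mul(Add(22487, 1989), Add(-5439, 20216))) = Mul(Rational(-1, 5), Mul(24476, 14777)) = Mul(Rational(-1, 5), 361681852) = Rational(-361681852, 5) ≈ -7.2336e+7)
N = Rational(-5, 361681792) (N = Pow(Add(12, Rational(-361681852, 5)), -1) = Pow(Rational(-361681792, 5), -1) = Rational(-5, 361681792) ≈ -1.3824e-8)
Pow(Add(N, Mul(-1, Add(Add(-8302, -561), -2065))), -1) = Pow(Add(Rational(-5, 361681792), Mul(-1, Add(Add(-8302, -561), -2065))), -1) = Pow(Add(Rational(-5, 361681792), Mul(-1, Add(-8863, -2065))), -1) = Pow(Add(Rational(-5, 361681792), Mul(-1, -10928)), -1) = Pow(Add(Rational(-5, 361681792), 10928), -1) = Pow(Rational(3952458622971, 361681792), -1) = Rational(361681792, 3952458622971)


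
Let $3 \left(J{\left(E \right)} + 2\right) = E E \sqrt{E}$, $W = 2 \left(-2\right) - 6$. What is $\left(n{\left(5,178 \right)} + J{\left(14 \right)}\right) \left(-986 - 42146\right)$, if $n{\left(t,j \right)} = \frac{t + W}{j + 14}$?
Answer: $\frac{4194587}{48} - \frac{8453872 \sqrt{14}}{3} \approx -1.0456 \cdot 10^{7}$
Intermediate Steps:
$W = -10$ ($W = -4 - 6 = -10$)
$J{\left(E \right)} = -2 + \frac{E^{\frac{5}{2}}}{3}$ ($J{\left(E \right)} = -2 + \frac{E E \sqrt{E}}{3} = -2 + \frac{E^{2} \sqrt{E}}{3} = -2 + \frac{E^{\frac{5}{2}}}{3}$)
$n{\left(t,j \right)} = \frac{-10 + t}{14 + j}$ ($n{\left(t,j \right)} = \frac{t - 10}{j + 14} = \frac{-10 + t}{14 + j}$)
$\left(n{\left(5,178 \right)} + J{\left(14 \right)}\right) \left(-986 - 42146\right) = \left(\frac{-10 + 5}{14 + 178} - \left(2 - \frac{14^{\frac{5}{2}}}{3}\right)\right) \left(-986 - 42146\right) = \left(\frac{1}{192} \left(-5\right) - \left(2 - \frac{196 \sqrt{14}}{3}\right)\right) \left(-43132\right) = \left(- \frac{5}{192} - \left(2 - \frac{196 \sqrt{14}}{3}\right)\right) \left(-43132\right) = \left(- \frac{389}{192} + \frac{196 \sqrt{14}}{3}\right) \left(-43132\right) = \frac{4194587}{48} - \frac{8453872 \sqrt{14}}{3}$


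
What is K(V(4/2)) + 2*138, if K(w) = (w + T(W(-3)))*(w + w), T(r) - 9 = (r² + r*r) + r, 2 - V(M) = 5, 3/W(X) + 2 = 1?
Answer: 150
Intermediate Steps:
W(X) = -3 (W(X) = 3/(-2 + 1) = 3/(-1) = 3*(-1) = -3)
V(M) = -3 (V(M) = 2 - 1*5 = 2 - 5 = -3)
T(r) = 9 + r + 2*r² (T(r) = 9 + ((r² + r*r) + r) = 9 + ((r² + r²) + r) = 9 + (2*r² + r) = 9 + (r + 2*r²) = 9 + r + 2*r²)
K(w) = 2*w*(24 + w) (K(w) = (w + (9 - 3 + 2*(-3)²))*(w + w) = (w + (9 - 3 + 2*9))*(2*w) = (w + (9 - 3 + 18))*(2*w) = (w + 24)*(2*w) = (24 + w)*(2*w) = 2*w*(24 + w))
K(V(4/2)) + 2*138 = 2*(-3)*(24 - 3) + 2*138 = 2*(-3)*21 + 276 = -126 + 276 = 150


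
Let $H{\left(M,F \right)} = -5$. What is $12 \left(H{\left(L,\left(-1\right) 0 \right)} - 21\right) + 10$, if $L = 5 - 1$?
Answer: $-302$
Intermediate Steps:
$L = 4$ ($L = 5 - 1 = 4$)
$12 \left(H{\left(L,\left(-1\right) 0 \right)} - 21\right) + 10 = 12 \left(-5 - 21\right) + 10 = 12 \left(-26\right) + 10 = -312 + 10 = -302$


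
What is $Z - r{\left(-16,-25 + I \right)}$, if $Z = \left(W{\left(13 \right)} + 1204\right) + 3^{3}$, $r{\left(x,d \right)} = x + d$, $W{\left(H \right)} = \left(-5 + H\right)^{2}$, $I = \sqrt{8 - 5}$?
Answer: $1336 - \sqrt{3} \approx 1334.3$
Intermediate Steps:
$I = \sqrt{3} \approx 1.732$
$r{\left(x,d \right)} = d + x$
$Z = 1295$ ($Z = \left(\left(-5 + 13\right)^{2} + 1204\right) + 3^{3} = \left(8^{2} + 1204\right) + 27 = \left(64 + 1204\right) + 27 = 1268 + 27 = 1295$)
$Z - r{\left(-16,-25 + I \right)} = 1295 - \left(\left(-25 + \sqrt{3}\right) - 16\right) = 1295 - \left(-41 + \sqrt{3}\right) = 1295 + \left(41 - \sqrt{3}\right) = 1336 - \sqrt{3}$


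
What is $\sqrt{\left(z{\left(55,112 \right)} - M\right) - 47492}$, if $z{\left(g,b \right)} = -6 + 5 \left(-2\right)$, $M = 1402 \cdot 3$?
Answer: $39 i \sqrt{34} \approx 227.41 i$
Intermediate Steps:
$M = 4206$
$z{\left(g,b \right)} = -16$ ($z{\left(g,b \right)} = -6 - 10 = -16$)
$\sqrt{\left(z{\left(55,112 \right)} - M\right) - 47492} = \sqrt{\left(-16 - 4206\right) - 47492} = \sqrt{-4222 - 47492} = \sqrt{-51714} = 39 i \sqrt{34}$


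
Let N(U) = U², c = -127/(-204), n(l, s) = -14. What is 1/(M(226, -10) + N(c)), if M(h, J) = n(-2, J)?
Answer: -41616/566495 ≈ -0.073462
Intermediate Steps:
M(h, J) = -14
c = 127/204 (c = -127*(-1/204) = 127/204 ≈ 0.62255)
1/(M(226, -10) + N(c)) = 1/(-14 + (127/204)²) = 1/(-14 + 16129/41616) = 1/(-566495/41616) = -41616/566495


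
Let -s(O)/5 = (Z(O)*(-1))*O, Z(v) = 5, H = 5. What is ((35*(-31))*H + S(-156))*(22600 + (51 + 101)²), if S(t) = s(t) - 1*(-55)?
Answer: -423676080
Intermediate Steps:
s(O) = 25*O (s(O) = -5*5*(-1)*O = -(-25)*O = 25*O)
S(t) = 55 + 25*t (S(t) = 25*t - 1*(-55) = 25*t + 55 = 55 + 25*t)
((35*(-31))*H + S(-156))*(22600 + (51 + 101)²) = ((35*(-31))*5 + (55 + 25*(-156)))*(22600 + (51 + 101)²) = (-1085*5 + (55 - 3900))*(22600 + 152²) = (-5425 - 3845)*(22600 + 23104) = -9270*45704 = -423676080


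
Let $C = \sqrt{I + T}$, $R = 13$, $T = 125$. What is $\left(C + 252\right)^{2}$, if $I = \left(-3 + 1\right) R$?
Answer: $63603 + 1512 \sqrt{11} \approx 68618.0$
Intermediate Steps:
$I = -26$ ($I = \left(-3 + 1\right) 13 = \left(-2\right) 13 = -26$)
$C = 3 \sqrt{11}$ ($C = \sqrt{-26 + 125} = \sqrt{99} = 3 \sqrt{11} \approx 9.9499$)
$\left(C + 252\right)^{2} = \left(3 \sqrt{11} + 252\right)^{2} = \left(252 + 3 \sqrt{11}\right)^{2}$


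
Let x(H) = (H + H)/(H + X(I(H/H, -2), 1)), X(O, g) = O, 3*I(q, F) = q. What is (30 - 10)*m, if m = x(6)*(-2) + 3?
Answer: -300/19 ≈ -15.789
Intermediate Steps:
I(q, F) = q/3
x(H) = 2*H/(⅓ + H) (x(H) = (H + H)/(H + (H/H)/3) = (2*H)/(H + (⅓)*1) = (2*H)/(H + ⅓) = (2*H)/(⅓ + H) = 2*H/(⅓ + H))
m = -15/19 (m = (6*6/(1 + 3*6))*(-2) + 3 = (6*6/(1 + 18))*(-2) + 3 = (6*6/19)*(-2) + 3 = (6*6*(1/19))*(-2) + 3 = (36/19)*(-2) + 3 = -72/19 + 3 = -15/19 ≈ -0.78947)
(30 - 10)*m = (30 - 10)*(-15/19) = 20*(-15/19) = -300/19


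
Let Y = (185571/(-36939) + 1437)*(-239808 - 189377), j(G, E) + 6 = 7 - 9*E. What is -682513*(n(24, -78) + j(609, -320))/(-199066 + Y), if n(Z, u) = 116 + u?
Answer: 24530641318911/7569808401598 ≈ 3.2406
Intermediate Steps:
j(G, E) = 1 - 9*E (j(G, E) = -6 + (7 - 9*E) = 1 - 9*E)
Y = -7567357301940/12313 (Y = (185571*(-1/36939) + 1437)*(-429185) = (-61857/12313 + 1437)*(-429185) = (17631924/12313)*(-429185) = -7567357301940/12313 ≈ -6.1458e+8)
-682513*(n(24, -78) + j(609, -320))/(-199066 + Y) = -682513*((116 - 78) + (1 - 9*(-320)))/(-199066 - 7567357301940/12313) = -682513/((-7569808401598/(12313*(38 + (1 + 2880))))) = -682513/((-7569808401598/(12313*(38 + 2881)))) = -682513/((-7569808401598/12313/2919)) = -682513/((-7569808401598/12313*1/2919)) = -682513/(-7569808401598/35941647) = -682513*(-35941647/7569808401598) = 24530641318911/7569808401598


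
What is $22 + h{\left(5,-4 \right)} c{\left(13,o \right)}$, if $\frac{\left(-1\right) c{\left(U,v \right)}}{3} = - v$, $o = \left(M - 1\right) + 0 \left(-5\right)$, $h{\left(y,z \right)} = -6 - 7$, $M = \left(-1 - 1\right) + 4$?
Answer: $-17$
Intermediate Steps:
$M = 2$ ($M = -2 + 4 = 2$)
$h{\left(y,z \right)} = -13$ ($h{\left(y,z \right)} = -6 - 7 = -13$)
$o = 1$ ($o = \left(2 - 1\right) + 0 \left(-5\right) = 1 + 0 = 1$)
$c{\left(U,v \right)} = 3 v$ ($c{\left(U,v \right)} = - 3 \left(- v\right) = 3 v$)
$22 + h{\left(5,-4 \right)} c{\left(13,o \right)} = 22 - 13 \cdot 3 \cdot 1 = 22 - 39 = -17$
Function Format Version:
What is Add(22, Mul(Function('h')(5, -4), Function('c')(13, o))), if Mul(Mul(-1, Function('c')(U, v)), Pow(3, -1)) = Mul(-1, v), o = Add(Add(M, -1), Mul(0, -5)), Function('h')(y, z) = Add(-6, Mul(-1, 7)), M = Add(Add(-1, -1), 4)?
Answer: -17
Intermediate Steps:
M = 2 (M = Add(-2, 4) = 2)
Function('h')(y, z) = -13 (Function('h')(y, z) = Add(-6, -7) = -13)
o = 1 (o = Add(Add(2, -1), Mul(0, -5)) = Add(1, 0) = 1)
Function('c')(U, v) = Mul(3, v) (Function('c')(U, v) = Mul(-3, Mul(-1, v)) = Mul(3, v))
Add(22, Mul(Function('h')(5, -4), Function('c')(13, o))) = Add(22, Mul(-13, Mul(3, 1))) = Add(22, Mul(-13, 3)) = Add(22, -39) = -17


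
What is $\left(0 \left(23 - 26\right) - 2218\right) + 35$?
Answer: $-2183$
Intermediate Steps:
$\left(0 \left(23 - 26\right) - 2218\right) + 35 = \left(0 \left(-3\right) - 2218\right) + 35 = \left(0 - 2218\right) + 35 = -2218 + 35 = -2183$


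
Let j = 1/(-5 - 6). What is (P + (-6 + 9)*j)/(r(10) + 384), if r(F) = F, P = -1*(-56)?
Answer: 613/4334 ≈ 0.14144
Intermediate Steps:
P = 56
j = -1/11 (j = 1/(-11) = -1/11 ≈ -0.090909)
(P + (-6 + 9)*j)/(r(10) + 384) = (56 + (-6 + 9)*(-1/11))/(10 + 384) = (56 + 3*(-1/11))/394 = (56 - 3/11)*(1/394) = (613/11)*(1/394) = 613/4334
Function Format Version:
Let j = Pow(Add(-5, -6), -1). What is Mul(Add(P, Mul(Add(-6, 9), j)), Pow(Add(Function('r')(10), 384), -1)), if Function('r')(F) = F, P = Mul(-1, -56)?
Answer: Rational(613, 4334) ≈ 0.14144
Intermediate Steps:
P = 56
j = Rational(-1, 11) (j = Pow(-11, -1) = Rational(-1, 11) ≈ -0.090909)
Mul(Add(P, Mul(Add(-6, 9), j)), Pow(Add(Function('r')(10), 384), -1)) = Mul(Add(56, Mul(Add(-6, 9), Rational(-1, 11))), Pow(Add(10, 384), -1)) = Mul(Add(56, Mul(3, Rational(-1, 11))), Pow(394, -1)) = Mul(Add(56, Rational(-3, 11)), Rational(1, 394)) = Mul(Rational(613, 11), Rational(1, 394)) = Rational(613, 4334)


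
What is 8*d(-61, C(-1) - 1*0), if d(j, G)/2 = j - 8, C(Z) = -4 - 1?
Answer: -1104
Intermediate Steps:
C(Z) = -5
d(j, G) = -16 + 2*j (d(j, G) = 2*(j - 8) = 2*(-8 + j) = -16 + 2*j)
8*d(-61, C(-1) - 1*0) = 8*(-16 + 2*(-61)) = 8*(-16 - 122) = 8*(-138) = -1104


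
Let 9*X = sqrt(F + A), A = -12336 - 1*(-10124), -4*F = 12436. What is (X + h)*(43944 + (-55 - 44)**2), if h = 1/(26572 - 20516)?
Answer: 53745/6056 + 17915*I*sqrt(5321)/3 ≈ 8.8747 + 4.356e+5*I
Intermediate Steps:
F = -3109 (F = -1/4*12436 = -3109)
A = -2212 (A = -12336 + 10124 = -2212)
X = I*sqrt(5321)/9 (X = sqrt(-3109 - 2212)/9 = sqrt(-5321)/9 = (I*sqrt(5321))/9 = I*sqrt(5321)/9 ≈ 8.105*I)
h = 1/6056 ≈ 0.00016513
(X + h)*(43944 + (-55 - 44)**2) = (I*sqrt(5321)/9 + 1/6056)*(43944 + (-55 - 44)**2) = (1/6056 + I*sqrt(5321)/9)*(43944 + (-99)**2) = (1/6056 + I*sqrt(5321)/9)*(43944 + 9801) = (1/6056 + I*sqrt(5321)/9)*53745 = 53745/6056 + 17915*I*sqrt(5321)/3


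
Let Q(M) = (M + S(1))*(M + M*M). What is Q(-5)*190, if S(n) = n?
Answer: -15200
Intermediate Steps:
Q(M) = (1 + M)*(M + M²) (Q(M) = (M + 1)*(M + M*M) = (1 + M)*(M + M²))
Q(-5)*190 = -5*(1 + (-5)² + 2*(-5))*190 = -5*(1 + 25 - 10)*190 = -5*16*190 = -80*190 = -15200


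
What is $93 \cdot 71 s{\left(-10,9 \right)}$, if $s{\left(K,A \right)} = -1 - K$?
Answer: $59427$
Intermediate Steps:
$93 \cdot 71 s{\left(-10,9 \right)} = 93 \cdot 71 \left(-1 - -10\right) = 6603 \left(-1 + 10\right) = 6603 \cdot 9 = 59427$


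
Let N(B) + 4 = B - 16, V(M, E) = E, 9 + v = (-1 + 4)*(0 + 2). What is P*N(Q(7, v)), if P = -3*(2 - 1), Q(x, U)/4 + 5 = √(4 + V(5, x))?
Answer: 120 - 12*√11 ≈ 80.200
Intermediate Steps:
v = -3 (v = -9 + (-1 + 4)*(0 + 2) = -9 + 3*2 = -9 + 6 = -3)
Q(x, U) = -20 + 4*√(4 + x)
N(B) = -20 + B (N(B) = -4 + (B - 16) = -4 + (-16 + B) = -20 + B)
P = -3 (P = -3*1 = -3)
P*N(Q(7, v)) = -3*(-20 + (-20 + 4*√(4 + 7))) = -3*(-20 + (-20 + 4*√11)) = -3*(-40 + 4*√11) = 120 - 12*√11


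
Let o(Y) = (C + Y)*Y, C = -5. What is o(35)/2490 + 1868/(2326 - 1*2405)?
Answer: -152279/6557 ≈ -23.224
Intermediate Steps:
o(Y) = Y*(-5 + Y) (o(Y) = (-5 + Y)*Y = Y*(-5 + Y))
o(35)/2490 + 1868/(2326 - 1*2405) = (35*(-5 + 35))/2490 + 1868/(2326 - 1*2405) = (35*30)*(1/2490) + 1868/(2326 - 2405) = 1050*(1/2490) + 1868/(-79) = 35/83 + 1868*(-1/79) = 35/83 - 1868/79 = -152279/6557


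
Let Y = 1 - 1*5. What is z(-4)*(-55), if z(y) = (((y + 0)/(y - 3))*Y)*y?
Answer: -3520/7 ≈ -502.86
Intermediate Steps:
Y = -4 (Y = 1 - 5 = -4)
z(y) = -4*y**2/(-3 + y) (z(y) = (((y + 0)/(y - 3))*(-4))*y = ((y/(-3 + y))*(-4))*y = (-4*y/(-3 + y))*y = -4*y**2/(-3 + y))
z(-4)*(-55) = -4*(-4)**2/(-3 - 4)*(-55) = -4*16/(-7)*(-55) = -4*16*(-1/7)*(-55) = (64/7)*(-55) = -3520/7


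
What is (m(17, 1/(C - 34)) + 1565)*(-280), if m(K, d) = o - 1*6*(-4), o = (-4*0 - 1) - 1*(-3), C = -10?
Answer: -445480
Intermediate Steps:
o = 2 (o = (0 - 1) + 3 = -1 + 3 = 2)
m(K, d) = 26 (m(K, d) = 2 - 1*6*(-4) = 2 - 6*(-4) = 2 + 24 = 26)
(m(17, 1/(C - 34)) + 1565)*(-280) = (26 + 1565)*(-280) = 1591*(-280) = -445480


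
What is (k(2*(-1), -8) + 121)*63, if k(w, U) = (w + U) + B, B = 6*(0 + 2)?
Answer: 7749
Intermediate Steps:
B = 12 (B = 6*2 = 12)
k(w, U) = 12 + U + w (k(w, U) = (w + U) + 12 = (U + w) + 12 = 12 + U + w)
(k(2*(-1), -8) + 121)*63 = ((12 - 8 + 2*(-1)) + 121)*63 = ((12 - 8 - 2) + 121)*63 = (2 + 121)*63 = 123*63 = 7749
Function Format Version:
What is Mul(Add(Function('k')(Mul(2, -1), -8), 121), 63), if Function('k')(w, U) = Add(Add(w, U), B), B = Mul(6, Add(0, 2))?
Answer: 7749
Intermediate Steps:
B = 12 (B = Mul(6, 2) = 12)
Function('k')(w, U) = Add(12, U, w) (Function('k')(w, U) = Add(Add(w, U), 12) = Add(Add(U, w), 12) = Add(12, U, w))
Mul(Add(Function('k')(Mul(2, -1), -8), 121), 63) = Mul(Add(Add(12, -8, Mul(2, -1)), 121), 63) = Mul(Add(Add(12, -8, -2), 121), 63) = Mul(Add(2, 121), 63) = Mul(123, 63) = 7749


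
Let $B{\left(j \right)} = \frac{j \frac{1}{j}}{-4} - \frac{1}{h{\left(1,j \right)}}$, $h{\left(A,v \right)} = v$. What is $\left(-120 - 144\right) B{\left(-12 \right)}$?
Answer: $44$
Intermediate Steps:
$B{\left(j \right)} = - \frac{1}{4} - \frac{1}{j}$ ($B{\left(j \right)} = \frac{j \frac{1}{j}}{-4} - \frac{1}{j} = 1 \left(- \frac{1}{4}\right) - \frac{1}{j} = - \frac{1}{4} - \frac{1}{j}$)
$\left(-120 - 144\right) B{\left(-12 \right)} = \left(-120 - 144\right) \frac{-4 - -12}{4 \left(-12\right)} = - 264 \cdot \frac{1}{4} \left(- \frac{1}{12}\right) \left(-4 + 12\right) = - 264 \cdot \frac{1}{4} \left(- \frac{1}{12}\right) 8 = \left(-264\right) \left(- \frac{1}{6}\right) = 44$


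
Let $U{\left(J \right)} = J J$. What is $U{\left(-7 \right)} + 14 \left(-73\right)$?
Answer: $-973$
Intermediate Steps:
$U{\left(J \right)} = J^{2}$
$U{\left(-7 \right)} + 14 \left(-73\right) = \left(-7\right)^{2} + 14 \left(-73\right) = 49 - 1022 = -973$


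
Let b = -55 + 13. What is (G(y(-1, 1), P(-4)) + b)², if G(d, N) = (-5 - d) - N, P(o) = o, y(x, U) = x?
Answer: 1764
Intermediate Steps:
G(d, N) = -5 - N - d
b = -42
(G(y(-1, 1), P(-4)) + b)² = ((-5 - 1*(-4) - 1*(-1)) - 42)² = ((-5 + 4 + 1) - 42)² = (0 - 42)² = (-42)² = 1764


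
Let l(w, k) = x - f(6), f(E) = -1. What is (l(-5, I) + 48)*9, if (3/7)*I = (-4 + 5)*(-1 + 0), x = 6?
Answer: 495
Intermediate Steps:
I = -7/3 (I = 7*((-4 + 5)*(-1 + 0))/3 = 7*(1*(-1))/3 = (7/3)*(-1) = -7/3 ≈ -2.3333)
l(w, k) = 7 (l(w, k) = 6 - 1*(-1) = 6 + 1 = 7)
(l(-5, I) + 48)*9 = (7 + 48)*9 = 55*9 = 495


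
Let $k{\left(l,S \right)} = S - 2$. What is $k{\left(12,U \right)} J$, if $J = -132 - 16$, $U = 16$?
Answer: $-2072$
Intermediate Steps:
$k{\left(l,S \right)} = -2 + S$ ($k{\left(l,S \right)} = S - 2 = -2 + S$)
$J = -148$
$k{\left(12,U \right)} J = \left(-2 + 16\right) \left(-148\right) = 14 \left(-148\right) = -2072$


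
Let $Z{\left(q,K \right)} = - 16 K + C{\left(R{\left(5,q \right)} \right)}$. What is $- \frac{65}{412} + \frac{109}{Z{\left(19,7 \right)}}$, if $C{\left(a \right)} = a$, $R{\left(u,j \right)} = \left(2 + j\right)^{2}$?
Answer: $\frac{23523}{135548} \approx 0.17354$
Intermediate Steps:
$Z{\left(q,K \right)} = \left(2 + q\right)^{2} - 16 K$ ($Z{\left(q,K \right)} = - 16 K + \left(2 + q\right)^{2} = \left(2 + q\right)^{2} - 16 K$)
$- \frac{65}{412} + \frac{109}{Z{\left(19,7 \right)}} = - \frac{65}{412} + \frac{109}{\left(2 + 19\right)^{2} - 112} = \left(-65\right) \frac{1}{412} + \frac{109}{21^{2} - 112} = - \frac{65}{412} + \frac{109}{441 - 112} = - \frac{65}{412} + \frac{109}{329} = \frac{23523}{135548}$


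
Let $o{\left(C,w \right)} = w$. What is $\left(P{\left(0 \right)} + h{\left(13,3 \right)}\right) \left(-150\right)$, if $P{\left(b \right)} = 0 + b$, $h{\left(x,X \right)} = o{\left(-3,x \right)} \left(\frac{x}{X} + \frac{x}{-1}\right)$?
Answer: $16900$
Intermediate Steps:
$h{\left(x,X \right)} = x \left(- x + \frac{x}{X}\right)$ ($h{\left(x,X \right)} = x \left(\frac{x}{X} + \frac{x}{-1}\right) = x \left(\frac{x}{X} + x \left(-1\right)\right) = x \left(\frac{x}{X} - x\right) = x \left(- x + \frac{x}{X}\right)$)
$P{\left(b \right)} = b$
$\left(P{\left(0 \right)} + h{\left(13,3 \right)}\right) \left(-150\right) = \left(0 + \frac{13^{2} \left(1 - 3\right)}{3}\right) \left(-150\right) = \left(0 + \frac{1}{3} \cdot 169 \left(1 - 3\right)\right) \left(-150\right) = \left(0 + \frac{1}{3} \cdot 169 \left(-2\right)\right) \left(-150\right) = \left(0 - \frac{338}{3}\right) \left(-150\right) = \left(- \frac{338}{3}\right) \left(-150\right) = 16900$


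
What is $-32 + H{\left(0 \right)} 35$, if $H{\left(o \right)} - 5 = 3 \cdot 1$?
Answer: $248$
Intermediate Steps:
$H{\left(o \right)} = 8$ ($H{\left(o \right)} = 5 + 3 \cdot 1 = 5 + 3 = 8$)
$-32 + H{\left(0 \right)} 35 = -32 + 8 \cdot 35 = -32 + 280 = 248$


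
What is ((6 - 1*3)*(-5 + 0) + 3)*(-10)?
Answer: 120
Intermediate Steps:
((6 - 1*3)*(-5 + 0) + 3)*(-10) = ((6 - 3)*(-5) + 3)*(-10) = (3*(-5) + 3)*(-10) = (-15 + 3)*(-10) = -12*(-10) = 120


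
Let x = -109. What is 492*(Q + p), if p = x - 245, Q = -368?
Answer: -355224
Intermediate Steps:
p = -354 (p = -109 - 245 = -354)
492*(Q + p) = 492*(-368 - 354) = 492*(-722) = -355224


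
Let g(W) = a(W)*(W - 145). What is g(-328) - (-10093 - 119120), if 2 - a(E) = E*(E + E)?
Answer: 101902731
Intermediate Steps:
a(E) = 2 - 2*E² (a(E) = 2 - E*(E + E) = 2 - E*2*E = 2 - 2*E²)
g(W) = (-145 + W)*(2 - 2*W²) (g(W) = (2 - 2*W²)*(W - 145) = (2 - 2*W²)*(-145 + W) = (-145 + W)*(2 - 2*W²))
g(-328) - (-10093 - 119120) = -2*(-1 + (-328)²)*(-145 - 328) - (-10093 - 119120) = -2*(-1 + 107584)*(-473) - 1*(-129213) = -2*107583*(-473) + 129213 = 101773518 + 129213 = 101902731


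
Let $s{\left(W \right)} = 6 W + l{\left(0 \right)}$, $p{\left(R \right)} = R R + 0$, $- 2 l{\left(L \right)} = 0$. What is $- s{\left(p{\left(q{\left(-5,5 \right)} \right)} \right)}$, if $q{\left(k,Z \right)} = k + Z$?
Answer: $0$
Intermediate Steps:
$l{\left(L \right)} = 0$ ($l{\left(L \right)} = \left(- \frac{1}{2}\right) 0 = 0$)
$q{\left(k,Z \right)} = Z + k$
$p{\left(R \right)} = R^{2}$ ($p{\left(R \right)} = R^{2} + 0 = R^{2}$)
$s{\left(W \right)} = 6 W$ ($s{\left(W \right)} = 6 W + 0 = 6 W$)
$- s{\left(p{\left(q{\left(-5,5 \right)} \right)} \right)} = - 6 \left(5 - 5\right)^{2} = - 6 \cdot 0^{2} = - 6 \cdot 0 = \left(-1\right) 0 = 0$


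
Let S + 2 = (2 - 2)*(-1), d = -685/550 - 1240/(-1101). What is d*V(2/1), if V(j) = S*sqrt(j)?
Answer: 14437*sqrt(2)/60555 ≈ 0.33716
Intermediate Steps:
d = -14437/121110 (d = -685*1/550 - 1240*(-1/1101) = -137/110 + 1240/1101 = -14437/121110 ≈ -0.11921)
S = -2 (S = -2 + (2 - 2)*(-1) = -2 + 0*(-1) = -2 + 0 = -2)
V(j) = -2*sqrt(j)
d*V(2/1) = -(-14437)*sqrt(2/1)/60555 = -(-14437)*sqrt(2*1)/60555 = -(-14437)*sqrt(2)/60555 = 14437*sqrt(2)/60555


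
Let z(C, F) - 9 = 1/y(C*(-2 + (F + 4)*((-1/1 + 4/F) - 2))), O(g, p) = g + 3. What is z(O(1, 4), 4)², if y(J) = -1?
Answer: 64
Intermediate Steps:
O(g, p) = 3 + g
z(C, F) = 8 (z(C, F) = 9 + 1/(-1) = 9 - 1 = 8)
z(O(1, 4), 4)² = 8² = 64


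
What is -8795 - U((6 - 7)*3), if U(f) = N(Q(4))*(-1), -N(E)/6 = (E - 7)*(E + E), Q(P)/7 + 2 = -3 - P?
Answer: -61715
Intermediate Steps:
Q(P) = -35 - 7*P (Q(P) = -14 + 7*(-3 - P) = -14 + (-21 - 7*P) = -35 - 7*P)
N(E) = -12*E*(-7 + E) (N(E) = -6*(E - 7)*(E + E) = -6*(-7 + E)*2*E = -12*E*(-7 + E))
U(f) = 52920 (U(f) = (12*(-35 - 7*4)*(7 - (-35 - 7*4)))*(-1) = (12*(-35 - 28)*(7 - (-35 - 28)))*(-1) = (12*(-63)*(7 - 1*(-63)))*(-1) = (12*(-63)*(7 + 63))*(-1) = (12*(-63)*70)*(-1) = -52920*(-1) = 52920)
-8795 - U((6 - 7)*3) = -8795 - 1*52920 = -8795 - 52920 = -61715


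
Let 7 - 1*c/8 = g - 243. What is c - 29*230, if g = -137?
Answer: -3574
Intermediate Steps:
c = 3096 (c = 56 - 8*(-137 - 243) = 56 - 8*(-380) = 56 + 3040 = 3096)
c - 29*230 = 3096 - 29*230 = 3096 - 6670 = -3574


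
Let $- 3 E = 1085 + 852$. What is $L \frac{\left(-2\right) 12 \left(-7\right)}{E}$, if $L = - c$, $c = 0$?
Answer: $0$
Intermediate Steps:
$E = - \frac{1937}{3}$ ($E = - \frac{1085 + 852}{3} = \left(- \frac{1}{3}\right) 1937 = - \frac{1937}{3} \approx -645.67$)
$L = 0$ ($L = \left(-1\right) 0 = 0$)
$L \frac{\left(-2\right) 12 \left(-7\right)}{E} = 0 \frac{\left(-2\right) 12 \left(-7\right)}{- \frac{1937}{3}} = 0 \left(-24\right) \left(-7\right) \left(- \frac{3}{1937}\right) = 0 \cdot 168 \left(- \frac{3}{1937}\right) = 0 \left(- \frac{504}{1937}\right) = 0$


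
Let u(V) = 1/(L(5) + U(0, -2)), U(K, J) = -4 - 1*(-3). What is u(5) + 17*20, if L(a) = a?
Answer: 1361/4 ≈ 340.25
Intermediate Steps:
U(K, J) = -1 (U(K, J) = -4 + 3 = -1)
u(V) = 1/4 (u(V) = 1/(5 - 1) = 1/4)
u(5) + 17*20 = 1/4 + 17*20 = 1/4 + 340 = 1361/4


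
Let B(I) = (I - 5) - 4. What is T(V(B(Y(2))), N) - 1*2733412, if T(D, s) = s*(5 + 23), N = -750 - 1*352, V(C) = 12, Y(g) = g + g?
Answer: -2764268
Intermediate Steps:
Y(g) = 2*g
B(I) = -9 + I (B(I) = (-5 + I) - 4 = -9 + I)
N = -1102 (N = -750 - 352 = -1102)
T(D, s) = 28*s (T(D, s) = s*28 = 28*s)
T(V(B(Y(2))), N) - 1*2733412 = 28*(-1102) - 1*2733412 = -30856 - 2733412 = -2764268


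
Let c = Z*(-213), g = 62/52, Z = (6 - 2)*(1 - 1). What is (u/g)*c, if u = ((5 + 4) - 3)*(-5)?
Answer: 0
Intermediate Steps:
Z = 0 (Z = 4*0 = 0)
g = 31/26 (g = 62*(1/52) = 31/26 ≈ 1.1923)
c = 0 (c = 0*(-213) = 0)
u = -30 (u = (9 - 3)*(-5) = 6*(-5) = -30)
(u/g)*c = -30/31/26*0 = -30*26/31*0 = -780/31*0 = 0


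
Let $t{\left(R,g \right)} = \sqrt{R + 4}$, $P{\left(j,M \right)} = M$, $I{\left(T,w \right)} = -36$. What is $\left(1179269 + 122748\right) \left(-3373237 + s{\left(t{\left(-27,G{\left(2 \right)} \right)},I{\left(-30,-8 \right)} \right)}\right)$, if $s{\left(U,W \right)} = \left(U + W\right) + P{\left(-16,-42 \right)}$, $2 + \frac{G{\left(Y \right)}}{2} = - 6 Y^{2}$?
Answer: $-4392113476355 + 1302017 i \sqrt{23} \approx -4.3921 \cdot 10^{12} + 6.2443 \cdot 10^{6} i$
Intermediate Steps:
$G{\left(Y \right)} = -4 - 12 Y^{2}$ ($G{\left(Y \right)} = -4 + 2 \left(- 6 Y^{2}\right) = -4 - 12 Y^{2}$)
$t{\left(R,g \right)} = \sqrt{4 + R}$
$s{\left(U,W \right)} = -42 + U + W$ ($s{\left(U,W \right)} = \left(U + W\right) - 42 = -42 + U + W$)
$\left(1179269 + 122748\right) \left(-3373237 + s{\left(t{\left(-27,G{\left(2 \right)} \right)},I{\left(-30,-8 \right)} \right)}\right) = \left(1179269 + 122748\right) \left(-3373237 - \left(78 - \sqrt{4 - 27}\right)\right) = 1302017 \left(-3373237 - \left(78 - i \sqrt{23}\right)\right) = 1302017 \left(-3373315 + i \sqrt{23}\right) = -4392113476355 + 1302017 i \sqrt{23}$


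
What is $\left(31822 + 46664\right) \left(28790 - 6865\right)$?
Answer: $1720805550$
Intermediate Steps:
$\left(31822 + 46664\right) \left(28790 - 6865\right) = 78486 \cdot 21925 = 1720805550$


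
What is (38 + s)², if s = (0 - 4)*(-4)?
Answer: 2916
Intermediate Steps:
s = 16 (s = -4*(-4) = 16)
(38 + s)² = (38 + 16)² = 54² = 2916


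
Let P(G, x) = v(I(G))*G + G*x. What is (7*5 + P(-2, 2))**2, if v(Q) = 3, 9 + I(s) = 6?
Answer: 625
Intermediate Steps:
I(s) = -3 (I(s) = -9 + 6 = -3)
P(G, x) = 3*G + G*x
(7*5 + P(-2, 2))**2 = (7*5 - 2*(3 + 2))**2 = (35 - 2*5)**2 = (35 - 10)**2 = 25**2 = 625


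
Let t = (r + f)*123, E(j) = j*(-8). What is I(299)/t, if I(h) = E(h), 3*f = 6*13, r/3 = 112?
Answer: -1196/22263 ≈ -0.053721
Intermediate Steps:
r = 336 (r = 3*112 = 336)
f = 26 (f = (6*13)/3 = (⅓)*78 = 26)
E(j) = -8*j
I(h) = -8*h
t = 44526 (t = (336 + 26)*123 = 362*123 = 44526)
I(299)/t = -8*299/44526 = -2392*1/44526 = -1196/22263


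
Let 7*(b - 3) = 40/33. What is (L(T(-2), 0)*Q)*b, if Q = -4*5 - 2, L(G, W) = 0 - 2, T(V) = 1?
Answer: 2932/21 ≈ 139.62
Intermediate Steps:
L(G, W) = -2
Q = -22 (Q = -20 - 2 = -22)
b = 733/231 (b = 3 + (40/33)/7 = 3 + (40*(1/33))/7 = 3 + (1/7)*(40/33) = 3 + 40/231 = 733/231 ≈ 3.1732)
(L(T(-2), 0)*Q)*b = -2*(-22)*(733/231) = 44*(733/231) = 2932/21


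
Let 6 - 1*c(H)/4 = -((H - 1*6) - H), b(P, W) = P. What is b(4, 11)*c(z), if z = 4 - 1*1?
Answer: 0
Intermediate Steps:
z = 3 (z = 4 - 1 = 3)
c(H) = 0 (c(H) = 24 - (-4)*((H - 1*6) - H) = 24 - (-4)*((H - 6) - H) = 24 - (-4)*((-6 + H) - H) = 24 - (-4)*(-6) = 24 - 4*6 = 24 - 24 = 0)
b(4, 11)*c(z) = 4*0 = 0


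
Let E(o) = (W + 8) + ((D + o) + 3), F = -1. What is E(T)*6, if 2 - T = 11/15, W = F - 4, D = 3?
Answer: 308/5 ≈ 61.600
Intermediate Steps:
W = -5 (W = -1 - 4 = -5)
T = 19/15 (T = 2 - 11/15 = 19/15 ≈ 1.2667)
E(o) = 9 + o (E(o) = (-5 + 8) + ((3 + o) + 3) = 3 + (6 + o) = 9 + o)
E(T)*6 = (9 + 19/15)*6 = (154/15)*6 = 308/5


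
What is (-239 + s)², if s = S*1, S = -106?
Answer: 119025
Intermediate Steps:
s = -106 (s = -106*1 = -106)
(-239 + s)² = (-239 - 106)² = (-345)² = 119025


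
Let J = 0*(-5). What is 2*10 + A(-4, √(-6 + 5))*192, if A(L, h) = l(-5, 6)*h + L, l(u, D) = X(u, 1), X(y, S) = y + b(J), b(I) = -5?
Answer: -748 - 1920*I ≈ -748.0 - 1920.0*I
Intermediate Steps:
J = 0
X(y, S) = -5 + y (X(y, S) = y - 5 = -5 + y)
l(u, D) = -5 + u
A(L, h) = L - 10*h (A(L, h) = (-5 - 5)*h + L = -10*h + L = L - 10*h)
2*10 + A(-4, √(-6 + 5))*192 = 2*10 + (-4 - 10*√(-6 + 5))*192 = 20 + (-4 - 10*I)*192 = 20 + (-768 - 1920*I) = -748 - 1920*I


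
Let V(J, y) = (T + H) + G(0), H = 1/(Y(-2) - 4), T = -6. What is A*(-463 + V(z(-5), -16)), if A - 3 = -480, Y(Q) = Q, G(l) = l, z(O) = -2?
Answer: 447585/2 ≈ 2.2379e+5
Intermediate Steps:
A = -477 (A = 3 - 480 = -477)
H = -1/6 (H = 1/(-2 - 4) = 1/(-6) = -1/6 ≈ -0.16667)
V(J, y) = -37/6 (V(J, y) = (-6 - 1/6) + 0 = -37/6 + 0 = -37/6)
A*(-463 + V(z(-5), -16)) = -477*(-463 - 37/6) = -477*(-2815/6) = 447585/2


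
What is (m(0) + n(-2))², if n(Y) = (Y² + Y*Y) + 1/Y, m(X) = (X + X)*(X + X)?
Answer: 225/4 ≈ 56.250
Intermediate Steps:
m(X) = 4*X² (m(X) = (2*X)*(2*X) = 4*X²)
n(Y) = 1/Y + 2*Y² (n(Y) = (Y² + Y²) + 1/Y = 2*Y² + 1/Y = 1/Y + 2*Y²)
(m(0) + n(-2))² = (4*0² + (1 + 2*(-2)³)/(-2))² = (4*0 - (1 + 2*(-8))/2)² = (0 - (1 - 16)/2)² = (0 - ½*(-15))² = (0 + 15/2)² = (15/2)² = 225/4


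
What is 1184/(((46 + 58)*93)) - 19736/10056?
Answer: -932189/506571 ≈ -1.8402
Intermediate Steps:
1184/(((46 + 58)*93)) - 19736/10056 = 1184/((104*93)) - 19736*1/10056 = 1184/9672 - 2467/1257 = 1184*(1/9672) - 2467/1257 = 148/1209 - 2467/1257 = -932189/506571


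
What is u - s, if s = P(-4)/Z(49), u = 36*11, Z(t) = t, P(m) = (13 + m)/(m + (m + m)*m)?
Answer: 543303/1372 ≈ 395.99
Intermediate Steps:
P(m) = (13 + m)/(m + 2*m²) (P(m) = (13 + m)/(m + (2*m)*m) = (13 + m)/(m + 2*m²))
u = 396
s = 9/1372 (s = ((13 - 4)/((-4)*(1 + 2*(-4))))/49 = -¼*9/(1 - 8)*(1/49) = -¼*9/(-7)*(1/49) = -¼*(-⅐)*9*(1/49) = (9/28)*(1/49) = 9/1372 ≈ 0.0065598)
u - s = 396 - 1*9/1372 = 396 - 9/1372 = 543303/1372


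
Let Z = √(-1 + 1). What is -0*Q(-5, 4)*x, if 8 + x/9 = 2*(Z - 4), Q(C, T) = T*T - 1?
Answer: 0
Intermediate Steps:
Z = 0 (Z = √0 = 0)
Q(C, T) = -1 + T² (Q(C, T) = T² - 1 = -1 + T²)
x = -144 (x = -72 + 9*(2*(0 - 4)) = -72 + 9*(2*(-4)) = -72 + 9*(-8) = -72 - 72 = -144)
-0*Q(-5, 4)*x = -0*(-1 + 4²)*(-144) = -0*(-1 + 16)*(-144) = -0*15*(-144) = -0*(-144) = -1*0 = 0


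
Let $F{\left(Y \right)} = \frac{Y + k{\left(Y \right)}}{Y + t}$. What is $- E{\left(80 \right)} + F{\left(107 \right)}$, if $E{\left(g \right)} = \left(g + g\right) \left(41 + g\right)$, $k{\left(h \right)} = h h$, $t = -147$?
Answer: $- \frac{196489}{10} \approx -19649.0$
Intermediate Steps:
$k{\left(h \right)} = h^{2}$
$F{\left(Y \right)} = \frac{Y + Y^{2}}{-147 + Y}$ ($F{\left(Y \right)} = \frac{Y + Y^{2}}{Y - 147} = \frac{Y + Y^{2}}{-147 + Y}$)
$E{\left(g \right)} = 2 g \left(41 + g\right)$
$- E{\left(80 \right)} + F{\left(107 \right)} = - 2 \cdot 80 \left(41 + 80\right) + \frac{107 \left(1 + 107\right)}{-147 + 107} = - 2 \cdot 80 \cdot 121 + 107 \frac{1}{-40} \cdot 108 = \left(-1\right) 19360 + 107 \left(- \frac{1}{40}\right) 108 = -19360 - \frac{2889}{10} = - \frac{196489}{10}$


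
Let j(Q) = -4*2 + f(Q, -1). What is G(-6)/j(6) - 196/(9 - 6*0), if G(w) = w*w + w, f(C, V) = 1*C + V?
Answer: -286/9 ≈ -31.778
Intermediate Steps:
f(C, V) = C + V
j(Q) = -9 + Q (j(Q) = -4*2 + (Q - 1) = -8 + (-1 + Q) = -9 + Q)
G(w) = w + w² (G(w) = w² + w = w + w²)
G(-6)/j(6) - 196/(9 - 6*0) = (-6*(1 - 6))/(-9 + 6) - 196/(9 - 6*0) = -6*(-5)/(-3) - 196/(9 + 0) = 30*(-⅓) - 196/9 = -10 - 196*⅑ = -10 - 196/9 = -286/9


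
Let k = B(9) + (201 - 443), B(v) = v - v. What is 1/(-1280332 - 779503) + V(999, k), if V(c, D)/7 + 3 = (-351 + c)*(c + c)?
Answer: 18668093040344/2059835 ≈ 9.0629e+6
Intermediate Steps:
B(v) = 0
k = -242 (k = 0 + (201 - 443) = 0 - 242 = -242)
V(c, D) = -21 + 14*c*(-351 + c) (V(c, D) = -21 + 7*((-351 + c)*(c + c)) = -21 + 7*((-351 + c)*(2*c)) = -21 + 7*(2*c*(-351 + c)) = -21 + 14*c*(-351 + c))
1/(-1280332 - 779503) + V(999, k) = 1/(-1280332 - 779503) + (-21 - 4914*999 + 14*999²) = 1/(-2059835) + (-21 - 4909086 + 14*998001) = -1/2059835 + (-21 - 4909086 + 13972014) = -1/2059835 + 9062907 = 18668093040344/2059835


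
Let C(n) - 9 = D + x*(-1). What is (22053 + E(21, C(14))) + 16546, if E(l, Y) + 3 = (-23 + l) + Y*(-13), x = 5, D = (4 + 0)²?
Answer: 38334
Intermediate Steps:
D = 16 (D = 4² = 16)
C(n) = 20 (C(n) = 9 + (16 + 5*(-1)) = 9 + (16 - 5) = 9 + 11 = 20)
E(l, Y) = -26 + l - 13*Y (E(l, Y) = -3 + ((-23 + l) + Y*(-13)) = -3 + ((-23 + l) - 13*Y) = -3 + (-23 + l - 13*Y) = -26 + l - 13*Y)
(22053 + E(21, C(14))) + 16546 = (22053 + (-26 + 21 - 13*20)) + 16546 = (22053 + (-26 + 21 - 260)) + 16546 = (22053 - 265) + 16546 = 21788 + 16546 = 38334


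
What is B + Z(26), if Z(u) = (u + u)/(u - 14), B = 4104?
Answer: 12325/3 ≈ 4108.3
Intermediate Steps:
Z(u) = 2*u/(-14 + u) (Z(u) = (2*u)/(-14 + u) = 2*u/(-14 + u))
B + Z(26) = 4104 + 2*26/(-14 + 26) = 4104 + 2*26/12 = 4104 + 2*26*(1/12) = 4104 + 13/3 = 12325/3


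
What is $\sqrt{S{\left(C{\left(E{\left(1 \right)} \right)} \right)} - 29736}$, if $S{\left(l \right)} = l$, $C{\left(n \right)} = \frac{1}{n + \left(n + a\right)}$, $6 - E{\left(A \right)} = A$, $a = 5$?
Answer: $\frac{i \sqrt{6690585}}{15} \approx 172.44 i$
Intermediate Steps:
$E{\left(A \right)} = 6 - A$
$C{\left(n \right)} = \frac{1}{5 + 2 n}$ ($C{\left(n \right)} = \frac{1}{n + \left(n + 5\right)} = \frac{1}{n + \left(5 + n\right)} = \frac{1}{5 + 2 n}$)
$\sqrt{S{\left(C{\left(E{\left(1 \right)} \right)} \right)} - 29736} = \sqrt{\frac{1}{5 + 2 \left(6 - 1\right)} - 29736} = \sqrt{\frac{1}{5 + 2 \cdot 5} - 29736} = \sqrt{\frac{1}{5 + 10} - 29736} = \sqrt{\frac{1}{15} - 29736} = \sqrt{- \frac{446039}{15}} = \frac{i \sqrt{6690585}}{15}$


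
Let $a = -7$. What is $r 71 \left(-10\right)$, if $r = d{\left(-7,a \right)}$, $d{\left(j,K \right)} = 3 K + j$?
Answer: $19880$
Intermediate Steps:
$d{\left(j,K \right)} = j + 3 K$
$r = -28$ ($r = -7 + 3 \left(-7\right) = -7 - 21 = -28$)
$r 71 \left(-10\right) = \left(-28\right) 71 \left(-10\right) = \left(-1988\right) \left(-10\right) = 19880$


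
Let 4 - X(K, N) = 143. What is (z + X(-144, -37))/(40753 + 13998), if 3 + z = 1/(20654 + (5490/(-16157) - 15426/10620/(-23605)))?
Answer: -659936222899236008/254451975069731470899 ≈ -0.0025936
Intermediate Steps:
z = -13942094304458297/4647439774063149 (z = -3 + 1/(20654 + (5490/(-16157) - 15426/10620/(-23605))) = -3 + 1/(20654 + (5490*(-1/16157) - 15426*1/10620*(-1/23605))) = -3 + 1/(20654 + (-5490/16157 - 857/590*(-1/23605))) = -3 + 1/(20654 + (-5490/16157 + 857/13926950)) = -3 + 1/(20654 - 76445108951/225017731150) = -3 + 1/(4647439774063149/225017731150) = -3 + 225017731150/4647439774063149 = -13942094304458297/4647439774063149 ≈ -3.0000)
X(K, N) = -139 (X(K, N) = 4 - 1*143 = 4 - 143 = -139)
(z + X(-144, -37))/(40753 + 13998) = (-13942094304458297/4647439774063149 - 139)/(40753 + 13998) = -659936222899236008/4647439774063149/54751 = -659936222899236008/4647439774063149*1/54751 = -659936222899236008/254451975069731470899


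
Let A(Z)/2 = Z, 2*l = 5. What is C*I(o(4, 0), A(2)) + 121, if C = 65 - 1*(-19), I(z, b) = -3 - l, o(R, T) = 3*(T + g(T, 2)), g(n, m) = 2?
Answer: -341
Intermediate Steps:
l = 5/2 (l = (½)*5 = 5/2 ≈ 2.5000)
A(Z) = 2*Z
o(R, T) = 6 + 3*T (o(R, T) = 3*(T + 2) = 3*(2 + T) = 6 + 3*T)
I(z, b) = -11/2 (I(z, b) = -3 - 1*5/2 = -3 - 5/2 = -11/2)
C = 84 (C = 65 + 19 = 84)
C*I(o(4, 0), A(2)) + 121 = 84*(-11/2) + 121 = -462 + 121 = -341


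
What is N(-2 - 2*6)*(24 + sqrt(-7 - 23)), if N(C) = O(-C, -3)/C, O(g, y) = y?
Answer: 36/7 + 3*I*sqrt(30)/14 ≈ 5.1429 + 1.1737*I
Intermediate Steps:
N(C) = -3/C
N(-2 - 2*6)*(24 + sqrt(-7 - 23)) = (-3/(-2 - 2*6))*(24 + sqrt(-7 - 23)) = (-3/(-2 - 12))*(24 + sqrt(-30)) = (-3/(-14))*(24 + I*sqrt(30)) = (-3*(-1/14))*(24 + I*sqrt(30)) = 3*(24 + I*sqrt(30))/14 = 36/7 + 3*I*sqrt(30)/14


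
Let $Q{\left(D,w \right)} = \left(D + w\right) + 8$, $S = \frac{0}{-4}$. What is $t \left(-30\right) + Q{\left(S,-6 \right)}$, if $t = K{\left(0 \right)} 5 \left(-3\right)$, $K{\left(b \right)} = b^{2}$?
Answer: $2$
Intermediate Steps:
$S = 0$ ($S = 0 \left(- \frac{1}{4}\right) = 0$)
$Q{\left(D,w \right)} = 8 + D + w$
$t = 0$ ($t = 0^{2} \cdot 5 \left(-3\right) = 0 \cdot 5 \left(-3\right) = 0 \left(-3\right) = 0$)
$t \left(-30\right) + Q{\left(S,-6 \right)} = 0 \left(-30\right) + \left(8 + 0 - 6\right) = 0 + 2 = 2$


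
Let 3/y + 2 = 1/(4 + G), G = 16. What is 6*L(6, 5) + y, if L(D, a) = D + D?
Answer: 916/13 ≈ 70.462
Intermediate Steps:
y = -20/13 (y = 3/(-2 + 1/(4 + 16)) = 3/(-2 + 1/20) = 3/(-39/20) = 3*(-20/39) = -20/13 ≈ -1.5385)
L(D, a) = 2*D
6*L(6, 5) + y = 6*(2*6) - 20/13 = 6*12 - 20/13 = 72 - 20/13 = 916/13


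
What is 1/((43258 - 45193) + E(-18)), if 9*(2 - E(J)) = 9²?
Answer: -1/1942 ≈ -0.00051493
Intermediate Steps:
E(J) = -7 (E(J) = 2 - ⅑*9² = 2 - ⅑*81 = 2 - 9 = -7)
1/((43258 - 45193) + E(-18)) = 1/((43258 - 45193) - 7) = 1/(-1935 - 7) = 1/(-1942) = -1/1942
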